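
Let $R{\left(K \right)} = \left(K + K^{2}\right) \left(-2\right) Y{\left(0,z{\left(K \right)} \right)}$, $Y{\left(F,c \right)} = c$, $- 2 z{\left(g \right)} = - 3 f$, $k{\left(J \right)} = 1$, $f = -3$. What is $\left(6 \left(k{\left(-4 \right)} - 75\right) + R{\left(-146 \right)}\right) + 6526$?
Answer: $196612$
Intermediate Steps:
$z{\left(g \right)} = - \frac{9}{2}$ ($z{\left(g \right)} = - \frac{\left(-3\right) \left(-3\right)}{2} = \left(- \frac{1}{2}\right) 9 = - \frac{9}{2}$)
$R{\left(K \right)} = 9 K + 9 K^{2}$ ($R{\left(K \right)} = \left(K + K^{2}\right) \left(-2\right) \left(- \frac{9}{2}\right) = \left(- 2 K - 2 K^{2}\right) \left(- \frac{9}{2}\right) = 9 K + 9 K^{2}$)
$\left(6 \left(k{\left(-4 \right)} - 75\right) + R{\left(-146 \right)}\right) + 6526 = \left(6 \left(1 - 75\right) + 9 \left(-146\right) \left(1 - 146\right)\right) + 6526 = \left(6 \left(-74\right) + 9 \left(-146\right) \left(-145\right)\right) + 6526 = \left(-444 + 190530\right) + 6526 = 190086 + 6526 = 196612$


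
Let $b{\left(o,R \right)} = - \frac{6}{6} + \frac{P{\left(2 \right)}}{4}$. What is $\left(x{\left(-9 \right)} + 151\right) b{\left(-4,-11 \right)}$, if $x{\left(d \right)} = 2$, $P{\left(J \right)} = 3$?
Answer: $- \frac{153}{4} \approx -38.25$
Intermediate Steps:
$b{\left(o,R \right)} = - \frac{1}{4}$ ($b{\left(o,R \right)} = - \frac{6}{6} + \frac{3}{4} = \left(-6\right) \frac{1}{6} + 3 \cdot \frac{1}{4} = -1 + \frac{3}{4} = - \frac{1}{4}$)
$\left(x{\left(-9 \right)} + 151\right) b{\left(-4,-11 \right)} = \left(2 + 151\right) \left(- \frac{1}{4}\right) = 153 \left(- \frac{1}{4}\right) = - \frac{153}{4}$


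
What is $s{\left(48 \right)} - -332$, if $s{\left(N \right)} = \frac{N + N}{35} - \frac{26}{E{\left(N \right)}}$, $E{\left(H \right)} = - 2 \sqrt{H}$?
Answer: $\frac{11716}{35} + \frac{13 \sqrt{3}}{12} \approx 336.62$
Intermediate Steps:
$s{\left(N \right)} = \frac{13}{\sqrt{N}} + \frac{2 N}{35}$ ($s{\left(N \right)} = \frac{N + N}{35} - \frac{26}{\left(-2\right) \sqrt{N}} = 2 N \frac{1}{35} - 26 \left(- \frac{1}{2 \sqrt{N}}\right) = \frac{2 N}{35} + \frac{13}{\sqrt{N}} = \frac{13}{\sqrt{N}} + \frac{2 N}{35}$)
$s{\left(48 \right)} - -332 = \left(\frac{13}{4 \sqrt{3}} + \frac{2}{35} \cdot 48\right) - -332 = \left(13 \frac{\sqrt{3}}{12} + \frac{96}{35}\right) + \left(338 - 6\right) = \left(\frac{13 \sqrt{3}}{12} + \frac{96}{35}\right) + 332 = \left(\frac{96}{35} + \frac{13 \sqrt{3}}{12}\right) + 332 = \frac{11716}{35} + \frac{13 \sqrt{3}}{12}$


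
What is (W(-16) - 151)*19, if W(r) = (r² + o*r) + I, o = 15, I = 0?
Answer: -2565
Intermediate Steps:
W(r) = r² + 15*r (W(r) = (r² + 15*r) + 0 = r² + 15*r)
(W(-16) - 151)*19 = (-16*(15 - 16) - 151)*19 = (-16*(-1) - 151)*19 = (16 - 151)*19 = -135*19 = -2565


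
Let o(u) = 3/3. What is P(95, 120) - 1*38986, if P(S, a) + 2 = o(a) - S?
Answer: -39082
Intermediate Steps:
o(u) = 1 (o(u) = 3*(⅓) = 1)
P(S, a) = -1 - S (P(S, a) = -2 + (1 - S) = -1 - S)
P(95, 120) - 1*38986 = (-1 - 1*95) - 1*38986 = (-1 - 95) - 38986 = -96 - 38986 = -39082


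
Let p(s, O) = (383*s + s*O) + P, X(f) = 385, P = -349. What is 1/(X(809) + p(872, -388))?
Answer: -1/4324 ≈ -0.00023127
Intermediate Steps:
p(s, O) = -349 + 383*s + O*s (p(s, O) = (383*s + s*O) - 349 = (383*s + O*s) - 349 = -349 + 383*s + O*s)
1/(X(809) + p(872, -388)) = 1/(385 + (-349 + 383*872 - 388*872)) = 1/(385 + (-349 + 333976 - 338336)) = 1/(385 - 4709) = 1/(-4324) = -1/4324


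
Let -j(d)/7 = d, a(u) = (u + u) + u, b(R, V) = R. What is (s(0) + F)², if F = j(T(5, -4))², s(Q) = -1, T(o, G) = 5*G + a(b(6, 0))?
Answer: 38025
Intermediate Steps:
a(u) = 3*u (a(u) = 2*u + u = 3*u)
T(o, G) = 18 + 5*G (T(o, G) = 5*G + 3*6 = 5*G + 18 = 18 + 5*G)
j(d) = -7*d
F = 196 (F = (-7*(18 + 5*(-4)))² = (-7*(18 - 20))² = (-7*(-2))² = 14² = 196)
(s(0) + F)² = (-1 + 196)² = 195² = 38025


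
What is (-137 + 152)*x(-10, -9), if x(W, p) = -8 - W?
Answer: 30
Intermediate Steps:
(-137 + 152)*x(-10, -9) = (-137 + 152)*(-8 - 1*(-10)) = 15*(-8 + 10) = 15*2 = 30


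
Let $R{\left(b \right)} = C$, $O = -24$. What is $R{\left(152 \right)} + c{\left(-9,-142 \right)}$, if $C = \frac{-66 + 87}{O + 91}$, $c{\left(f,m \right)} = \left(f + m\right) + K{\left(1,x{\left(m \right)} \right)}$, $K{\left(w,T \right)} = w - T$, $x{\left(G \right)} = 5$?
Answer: $- \frac{10364}{67} \approx -154.69$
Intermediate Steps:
$c{\left(f,m \right)} = -4 + f + m$ ($c{\left(f,m \right)} = \left(f + m\right) + \left(1 - 5\right) = \left(f + m\right) - 4 = -4 + f + m$)
$C = \frac{21}{67}$ ($C = \frac{-66 + 87}{-24 + 91} = \frac{21}{67} \approx 0.31343$)
$R{\left(b \right)} = \frac{21}{67}$
$R{\left(152 \right)} + c{\left(-9,-142 \right)} = \frac{21}{67} - 155 = - \frac{10364}{67}$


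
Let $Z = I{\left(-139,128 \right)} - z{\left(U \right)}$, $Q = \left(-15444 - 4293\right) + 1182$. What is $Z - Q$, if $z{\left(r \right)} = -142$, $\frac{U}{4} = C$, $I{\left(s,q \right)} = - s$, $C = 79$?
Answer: $18836$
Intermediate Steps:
$U = 316$ ($U = 4 \cdot 79 = 316$)
$Q = -18555$ ($Q = -19737 + 1182 = -18555$)
$Z = 281$ ($Z = \left(-1\right) \left(-139\right) - -142 = 139 + 142 = 281$)
$Z - Q = 281 - -18555 = 281 + 18555 = 18836$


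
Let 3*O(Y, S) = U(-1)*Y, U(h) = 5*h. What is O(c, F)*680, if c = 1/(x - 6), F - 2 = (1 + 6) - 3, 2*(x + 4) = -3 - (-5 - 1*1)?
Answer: 400/3 ≈ 133.33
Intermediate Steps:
x = -5/2 (x = -4 + (-3 - (-5 - 1*1))/2 = -4 + (-3 - (-5 - 1))/2 = -4 + (-3 - 1*(-6))/2 = -4 + (-3 + 6)/2 = -4 + (½)*3 = -4 + 3/2 = -5/2 ≈ -2.5000)
F = 6 (F = 2 + ((1 + 6) - 3) = 2 + (7 - 3) = 2 + 4 = 6)
c = -2/17 (c = 1/(-5/2 - 6) = 1/(-17/2) = -2/17 ≈ -0.11765)
O(Y, S) = -5*Y/3 (O(Y, S) = ((5*(-1))*Y)/3 = (-5*Y)/3 = -5*Y/3)
O(c, F)*680 = -5/3*(-2/17)*680 = (10/51)*680 = 400/3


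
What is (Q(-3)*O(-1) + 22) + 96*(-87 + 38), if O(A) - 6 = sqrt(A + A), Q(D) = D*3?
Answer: -4736 - 9*I*sqrt(2) ≈ -4736.0 - 12.728*I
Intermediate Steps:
Q(D) = 3*D
O(A) = 6 + sqrt(2)*sqrt(A) (O(A) = 6 + sqrt(A + A) = 6 + sqrt(2*A) = 6 + sqrt(2)*sqrt(A))
(Q(-3)*O(-1) + 22) + 96*(-87 + 38) = ((3*(-3))*(6 + sqrt(2)*sqrt(-1)) + 22) + 96*(-87 + 38) = (-9*(6 + sqrt(2)*I) + 22) + 96*(-49) = (-9*(6 + I*sqrt(2)) + 22) - 4704 = ((-54 - 9*I*sqrt(2)) + 22) - 4704 = (-32 - 9*I*sqrt(2)) - 4704 = -4736 - 9*I*sqrt(2)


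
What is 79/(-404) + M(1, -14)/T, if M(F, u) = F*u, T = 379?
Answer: -35597/153116 ≈ -0.23248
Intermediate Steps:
79/(-404) + M(1, -14)/T = 79/(-404) + (1*(-14))/379 = 79*(-1/404) - 14*1/379 = -79/404 - 14/379 = -35597/153116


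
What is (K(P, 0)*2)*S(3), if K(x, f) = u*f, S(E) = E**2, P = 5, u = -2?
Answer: 0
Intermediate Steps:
K(x, f) = -2*f
(K(P, 0)*2)*S(3) = (-2*0*2)*3**2 = (0*2)*9 = 0*9 = 0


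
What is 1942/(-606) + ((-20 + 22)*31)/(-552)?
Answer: -30821/9292 ≈ -3.3169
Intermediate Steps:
1942/(-606) + ((-20 + 22)*31)/(-552) = 1942*(-1/606) + (2*31)*(-1/552) = -971/303 + 62*(-1/552) = -971/303 - 31/276 = -30821/9292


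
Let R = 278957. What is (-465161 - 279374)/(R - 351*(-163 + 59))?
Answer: -744535/315461 ≈ -2.3601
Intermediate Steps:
(-465161 - 279374)/(R - 351*(-163 + 59)) = (-465161 - 279374)/(278957 - 351*(-163 + 59)) = -744535/(278957 - 351*(-104)) = -744535/(278957 + 36504) = -744535/315461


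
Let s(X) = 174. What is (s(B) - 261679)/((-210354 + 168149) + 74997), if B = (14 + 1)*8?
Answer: -261505/32792 ≈ -7.9747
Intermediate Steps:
B = 120 (B = 15*8 = 120)
(s(B) - 261679)/((-210354 + 168149) + 74997) = (174 - 261679)/((-210354 + 168149) + 74997) = -261505/(-42205 + 74997) = -261505/32792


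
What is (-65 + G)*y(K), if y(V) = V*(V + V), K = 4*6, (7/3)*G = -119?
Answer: -133632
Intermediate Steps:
G = -51 (G = (3/7)*(-119) = -51)
K = 24
y(V) = 2*V**2 (y(V) = V*(2*V) = 2*V**2)
(-65 + G)*y(K) = (-65 - 51)*(2*24**2) = -232*576 = -116*1152 = -133632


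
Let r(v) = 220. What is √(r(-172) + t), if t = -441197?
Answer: I*√440977 ≈ 664.06*I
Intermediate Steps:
√(r(-172) + t) = √(220 - 441197) = √(-440977) = I*√440977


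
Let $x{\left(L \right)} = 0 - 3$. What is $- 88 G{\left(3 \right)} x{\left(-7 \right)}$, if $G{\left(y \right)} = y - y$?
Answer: $0$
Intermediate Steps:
$G{\left(y \right)} = 0$
$x{\left(L \right)} = -3$ ($x{\left(L \right)} = 0 - 3 = -3$)
$- 88 G{\left(3 \right)} x{\left(-7 \right)} = \left(-88\right) 0 \left(-3\right) = 0 \left(-3\right) = 0$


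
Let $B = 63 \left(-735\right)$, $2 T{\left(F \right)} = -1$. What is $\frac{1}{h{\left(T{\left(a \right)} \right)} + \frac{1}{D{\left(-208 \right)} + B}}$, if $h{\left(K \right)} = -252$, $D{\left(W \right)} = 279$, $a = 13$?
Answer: $- \frac{46026}{11598553} \approx -0.0039683$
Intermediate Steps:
$T{\left(F \right)} = - \frac{1}{2}$ ($T{\left(F \right)} = \frac{1}{2} \left(-1\right) = - \frac{1}{2}$)
$B = -46305$
$\frac{1}{h{\left(T{\left(a \right)} \right)} + \frac{1}{D{\left(-208 \right)} + B}} = \frac{1}{-252 + \frac{1}{279 - 46305}} = \frac{1}{-252 + \frac{1}{-46026}} = \frac{1}{-252 - \frac{1}{46026}} = \frac{1}{- \frac{11598553}{46026}} = - \frac{46026}{11598553}$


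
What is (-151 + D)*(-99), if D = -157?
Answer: 30492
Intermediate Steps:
(-151 + D)*(-99) = (-151 - 157)*(-99) = -308*(-99) = 30492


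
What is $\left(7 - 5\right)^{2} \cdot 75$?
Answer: $300$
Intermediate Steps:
$\left(7 - 5\right)^{2} \cdot 75 = 2^{2} \cdot 75 = 4 \cdot 75 = 300$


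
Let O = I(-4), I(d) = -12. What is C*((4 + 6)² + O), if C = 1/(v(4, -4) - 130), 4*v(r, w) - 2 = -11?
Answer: -352/529 ≈ -0.66541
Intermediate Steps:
v(r, w) = -9/4 (v(r, w) = ½ + (¼)*(-11) = ½ - 11/4 = -9/4)
O = -12
C = -4/529 (C = 1/(-9/4 - 130) = 1/(-529/4) = -4/529 ≈ -0.0075614)
C*((4 + 6)² + O) = -4*((4 + 6)² - 12)/529 = -4*(10² - 12)/529 = -4*(100 - 12)/529 = -4/529*88 = -352/529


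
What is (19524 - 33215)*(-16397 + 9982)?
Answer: 87827765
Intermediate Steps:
(19524 - 33215)*(-16397 + 9982) = -13691*(-6415) = 87827765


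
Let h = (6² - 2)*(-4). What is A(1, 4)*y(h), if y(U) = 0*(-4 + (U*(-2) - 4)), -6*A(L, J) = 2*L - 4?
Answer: 0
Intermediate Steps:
A(L, J) = ⅔ - L/3 (A(L, J) = -(2*L - 4)/6 = -(-4 + 2*L)/6 = ⅔ - L/3)
h = -136 (h = (36 - 2)*(-4) = 34*(-4) = -136)
y(U) = 0 (y(U) = 0*(-4 + (-2*U - 4)) = 0*(-4 + (-4 - 2*U)) = 0*(-8 - 2*U) = 0)
A(1, 4)*y(h) = (⅔ - ⅓*1)*0 = (⅔ - ⅓)*0 = (⅓)*0 = 0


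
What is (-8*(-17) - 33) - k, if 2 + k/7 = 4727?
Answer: -32972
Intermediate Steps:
k = 33075 (k = -14 + 7*4727 = -14 + 33089 = 33075)
(-8*(-17) - 33) - k = (-8*(-17) - 33) - 1*33075 = (136 - 33) - 33075 = 103 - 33075 = -32972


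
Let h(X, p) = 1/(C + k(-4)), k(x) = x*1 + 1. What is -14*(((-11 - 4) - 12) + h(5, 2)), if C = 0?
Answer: 1148/3 ≈ 382.67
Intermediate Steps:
k(x) = 1 + x (k(x) = x + 1 = 1 + x)
h(X, p) = -1/3 (h(X, p) = 1/(0 + (1 - 4)) = 1/(0 - 3) = 1/(-3) = -1/3)
-14*(((-11 - 4) - 12) + h(5, 2)) = -14*(((-11 - 4) - 12) - 1/3) = -14*((-15 - 12) - 1/3) = -14*(-27 - 1/3) = -14*(-82/3) = 1148/3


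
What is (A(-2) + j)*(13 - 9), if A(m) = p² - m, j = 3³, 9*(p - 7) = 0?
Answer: 312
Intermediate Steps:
p = 7 (p = 7 + (⅑)*0 = 7 + 0 = 7)
j = 27
A(m) = 49 - m (A(m) = 7² - m = 49 - m)
(A(-2) + j)*(13 - 9) = ((49 - 1*(-2)) + 27)*(13 - 9) = ((49 + 2) + 27)*4 = (51 + 27)*4 = 78*4 = 312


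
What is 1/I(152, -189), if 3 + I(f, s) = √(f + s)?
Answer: -3/46 - I*√37/46 ≈ -0.065217 - 0.13223*I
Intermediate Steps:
I(f, s) = -3 + √(f + s)
1/I(152, -189) = 1/(-3 + √(152 - 189)) = 1/(-3 + √(-37)) = 1/(-3 + I*√37)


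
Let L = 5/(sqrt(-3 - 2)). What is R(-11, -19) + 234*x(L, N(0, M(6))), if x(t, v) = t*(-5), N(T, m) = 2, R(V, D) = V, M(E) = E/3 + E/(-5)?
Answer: -11 + 1170*I*sqrt(5) ≈ -11.0 + 2616.2*I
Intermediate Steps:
M(E) = 2*E/15 (M(E) = E*(1/3) + E*(-1/5) = E/3 - E/5 = 2*E/15)
L = -I*sqrt(5) (L = 5/(sqrt(-5)) = 5/((I*sqrt(5))) = 5*(-I*sqrt(5)/5) = -I*sqrt(5) ≈ -2.2361*I)
x(t, v) = -5*t
R(-11, -19) + 234*x(L, N(0, M(6))) = -11 + 234*(-(-5)*I*sqrt(5)) = -11 + 234*(5*I*sqrt(5)) = -11 + 1170*I*sqrt(5)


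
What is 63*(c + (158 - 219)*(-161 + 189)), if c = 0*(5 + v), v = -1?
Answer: -107604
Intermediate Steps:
c = 0 (c = 0*(5 - 1) = 0*4 = 0)
63*(c + (158 - 219)*(-161 + 189)) = 63*(0 + (158 - 219)*(-161 + 189)) = 63*(0 - 61*28) = 63*(0 - 1708) = 63*(-1708) = -107604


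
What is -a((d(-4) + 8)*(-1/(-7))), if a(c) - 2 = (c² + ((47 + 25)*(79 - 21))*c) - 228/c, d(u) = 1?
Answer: -763733/147 ≈ -5195.5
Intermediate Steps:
a(c) = 2 + c² - 228/c + 4176*c (a(c) = 2 + ((c² + ((47 + 25)*(79 - 21))*c) - 228/c) = 2 + ((c² + (72*58)*c) - 228/c) = 2 + ((c² + 4176*c) - 228/c) = 2 + (c² - 228/c + 4176*c) = 2 + c² - 228/c + 4176*c)
-a((d(-4) + 8)*(-1/(-7))) = -(2 + ((1 + 8)*(-1/(-7)))² - 228*7/(1 + 8) + 4176*((1 + 8)*(-1/(-7)))) = -(2 + (9*(-1*(-⅐)))² - 228/(9*(-1*(-⅐))) + 4176*(9*(-1*(-⅐)))) = -(2 + (9*(⅐))² - 228/(9*(⅐)) + 4176*(9*(⅐))) = -(2 + (9/7)² - 228/9/7 + 4176*(9/7)) = -(2 + 81/49 - 228*7/9 + 37584/7) = -(2 + 81/49 - 532/3 + 37584/7) = -1*763733/147 = -763733/147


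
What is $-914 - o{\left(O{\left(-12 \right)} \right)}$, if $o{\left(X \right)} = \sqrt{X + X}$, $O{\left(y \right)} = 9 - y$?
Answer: $-914 - \sqrt{42} \approx -920.48$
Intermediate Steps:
$o{\left(X \right)} = \sqrt{2} \sqrt{X}$ ($o{\left(X \right)} = \sqrt{2 X} = \sqrt{2} \sqrt{X}$)
$-914 - o{\left(O{\left(-12 \right)} \right)} = -914 - \sqrt{2} \sqrt{9 - -12} = -914 - \sqrt{2} \sqrt{9 + 12} = -914 - \sqrt{2} \sqrt{21} = -914 - \sqrt{42}$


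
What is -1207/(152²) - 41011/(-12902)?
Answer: 465972715/149043904 ≈ 3.1264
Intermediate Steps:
-1207/(152²) - 41011/(-12902) = -1207/23104 - 41011*(-1/12902) = -1207*1/23104 + 41011/12902 = -1207/23104 + 41011/12902 = 465972715/149043904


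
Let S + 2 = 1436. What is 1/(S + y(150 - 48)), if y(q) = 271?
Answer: 1/1705 ≈ 0.00058651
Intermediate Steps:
S = 1434 (S = -2 + 1436 = 1434)
1/(S + y(150 - 48)) = 1/(1434 + 271) = 1/1705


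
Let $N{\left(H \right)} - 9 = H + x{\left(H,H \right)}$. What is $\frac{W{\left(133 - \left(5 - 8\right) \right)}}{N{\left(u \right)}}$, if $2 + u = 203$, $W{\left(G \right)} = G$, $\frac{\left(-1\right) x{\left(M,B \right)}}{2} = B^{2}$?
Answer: $- \frac{17}{10074} \approx -0.0016875$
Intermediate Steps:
$x{\left(M,B \right)} = - 2 B^{2}$
$u = 201$ ($u = -2 + 203 = 201$)
$N{\left(H \right)} = 9 + H - 2 H^{2}$ ($N{\left(H \right)} = 9 - \left(- H + 2 H^{2}\right) = 9 + H - 2 H^{2}$)
$\frac{W{\left(133 - \left(5 - 8\right) \right)}}{N{\left(u \right)}} = \frac{133 - \left(5 - 8\right)}{9 + 201 - 2 \cdot 201^{2}} = \frac{133 - \left(5 - 8\right)}{9 + 201 - 80802} = \frac{133 - -3}{9 + 201 - 80802} = \frac{133 + 3}{-80592} = 136 \left(- \frac{1}{80592}\right) = - \frac{17}{10074}$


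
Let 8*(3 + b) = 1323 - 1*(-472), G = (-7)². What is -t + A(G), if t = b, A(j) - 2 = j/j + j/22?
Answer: -19021/88 ≈ -216.15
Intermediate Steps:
G = 49
b = 1771/8 (b = -3 + (1323 - 1*(-472))/8 = -3 + (1323 + 472)/8 = -3 + (⅛)*1795 = -3 + 1795/8 = 1771/8 ≈ 221.38)
A(j) = 3 + j/22 (A(j) = 2 + (j/j + j/22) = 2 + (1 + j*(1/22)) = 2 + (1 + j/22) = 3 + j/22)
t = 1771/8 ≈ 221.38
-t + A(G) = -1*1771/8 + (3 + (1/22)*49) = -1771/8 + (3 + 49/22) = -1771/8 + 115/22 = -19021/88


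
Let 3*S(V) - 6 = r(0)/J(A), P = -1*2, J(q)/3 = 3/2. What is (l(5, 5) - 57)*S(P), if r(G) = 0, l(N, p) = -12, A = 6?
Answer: -138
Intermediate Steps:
J(q) = 9/2 (J(q) = 3*(3/2) = 9/2)
P = -2
S(V) = 2 (S(V) = 2 + (0/(9/2))/3 = 2 + (0*(2/9))/3 = 2 + (⅓)*0 = 2 + 0 = 2)
(l(5, 5) - 57)*S(P) = (-12 - 57)*2 = -69*2 = -138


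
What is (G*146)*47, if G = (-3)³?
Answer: -185274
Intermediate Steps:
G = -27
(G*146)*47 = -27*146*47 = -3942*47 = -185274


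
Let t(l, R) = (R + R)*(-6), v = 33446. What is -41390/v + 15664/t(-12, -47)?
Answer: 62569273/2357943 ≈ 26.536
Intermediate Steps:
t(l, R) = -12*R (t(l, R) = (2*R)*(-6) = -12*R)
-41390/v + 15664/t(-12, -47) = -41390/33446 + 15664/((-12*(-47))) = -41390*1/33446 + 15664/564 = -20695/16723 + 15664*(1/564) = -20695/16723 + 3916/141 = 62569273/2357943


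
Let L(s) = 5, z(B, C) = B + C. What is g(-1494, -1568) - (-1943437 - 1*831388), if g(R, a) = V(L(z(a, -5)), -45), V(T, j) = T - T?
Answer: 2774825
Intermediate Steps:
V(T, j) = 0
g(R, a) = 0
g(-1494, -1568) - (-1943437 - 1*831388) = 0 - (-1943437 - 1*831388) = 0 - (-1943437 - 831388) = 0 - 1*(-2774825) = 0 + 2774825 = 2774825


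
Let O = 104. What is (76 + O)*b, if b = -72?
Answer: -12960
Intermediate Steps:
(76 + O)*b = (76 + 104)*(-72) = 180*(-72) = -12960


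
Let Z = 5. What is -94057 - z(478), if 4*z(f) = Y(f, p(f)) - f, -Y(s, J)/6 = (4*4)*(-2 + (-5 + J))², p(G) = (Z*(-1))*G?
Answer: 275601357/2 ≈ 1.3780e+8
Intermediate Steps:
p(G) = -5*G (p(G) = (5*(-1))*G = -5*G)
Y(s, J) = -96*(-7 + J)² (Y(s, J) = -6*4*4*(-2 + (-5 + J))² = -96*(-7 + J)²)
z(f) = -24*(-7 - 5*f)² - f/4 (z(f) = (-96*(-7 - 5*f)² - f)/4 = (-f - 96*(-7 - 5*f)²)/4 = -24*(-7 - 5*f)² - f/4)
-94057 - z(478) = -94057 - (-24*(7 + 5*478)² - ¼*478) = -94057 - (-24*(7 + 2390)² - 239/2) = -94057 - (-24*2397² - 239/2) = -94057 - (-24*5745609 - 239/2) = -94057 - (-137894616 - 239/2) = -94057 - 1*(-275789471/2) = -94057 + 275789471/2 = 275601357/2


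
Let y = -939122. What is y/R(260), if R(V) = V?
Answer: -469561/130 ≈ -3612.0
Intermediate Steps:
y/R(260) = -939122/260 = -939122*1/260 = -469561/130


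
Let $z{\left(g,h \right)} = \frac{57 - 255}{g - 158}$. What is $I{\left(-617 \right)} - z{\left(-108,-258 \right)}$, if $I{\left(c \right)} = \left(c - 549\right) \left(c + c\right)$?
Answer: $\frac{191366153}{133} \approx 1.4388 \cdot 10^{6}$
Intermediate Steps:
$z{\left(g,h \right)} = - \frac{198}{-158 + g}$
$I{\left(c \right)} = 2 c \left(-549 + c\right)$ ($I{\left(c \right)} = \left(-549 + c\right) 2 c = 2 c \left(-549 + c\right)$)
$I{\left(-617 \right)} - z{\left(-108,-258 \right)} = 2 \left(-617\right) \left(-549 - 617\right) - - \frac{198}{-158 - 108} = 2 \left(-617\right) \left(-1166\right) - - \frac{198}{-266} = 1438844 - \left(-198\right) \left(- \frac{1}{266}\right) = 1438844 - \frac{99}{133} = \frac{191366153}{133}$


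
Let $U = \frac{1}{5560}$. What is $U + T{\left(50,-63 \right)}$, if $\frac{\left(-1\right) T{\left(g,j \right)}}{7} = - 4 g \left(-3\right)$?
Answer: $- \frac{23351999}{5560} \approx -4200.0$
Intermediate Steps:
$T{\left(g,j \right)} = - 84 g$ ($T{\left(g,j \right)} = - 7 \left(- 4 g \left(-3\right)\right) = - 7 \left(- 4 \left(- 3 g\right)\right) = - 7 \cdot 12 g = - 84 g$)
$U = \frac{1}{5560} \approx 0.00017986$
$U + T{\left(50,-63 \right)} = \frac{1}{5560} - 4200 = - \frac{23351999}{5560}$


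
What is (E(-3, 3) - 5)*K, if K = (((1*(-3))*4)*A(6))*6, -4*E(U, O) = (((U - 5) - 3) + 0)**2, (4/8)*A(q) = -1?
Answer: -5076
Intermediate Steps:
A(q) = -2 (A(q) = 2*(-1) = -2)
E(U, O) = -(-8 + U)**2/4 (E(U, O) = -(((U - 5) - 3) + 0)**2/4 = -(((-5 + U) - 3) + 0)**2/4 = -((-8 + U) + 0)**2/4 = -(-8 + U)**2/4)
K = 144 (K = (((1*(-3))*4)*(-2))*6 = (-3*4*(-2))*6 = -12*(-2)*6 = 24*6 = 144)
(E(-3, 3) - 5)*K = (-(-8 - 3)**2/4 - 5)*144 = (-1/4*(-11)**2 - 5)*144 = (-1/4*121 - 5)*144 = (-121/4 - 5)*144 = -141/4*144 = -5076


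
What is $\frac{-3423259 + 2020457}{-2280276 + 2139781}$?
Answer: $\frac{1402802}{140495} \approx 9.9847$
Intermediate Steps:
$\frac{-3423259 + 2020457}{-2280276 + 2139781} = - \frac{1402802}{-140495} = \left(-1402802\right) \left(- \frac{1}{140495}\right) = \frac{1402802}{140495}$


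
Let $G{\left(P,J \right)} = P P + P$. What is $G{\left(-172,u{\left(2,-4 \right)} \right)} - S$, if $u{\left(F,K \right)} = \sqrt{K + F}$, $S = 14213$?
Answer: $15199$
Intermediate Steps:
$u{\left(F,K \right)} = \sqrt{F + K}$
$G{\left(P,J \right)} = P + P^{2}$ ($G{\left(P,J \right)} = P^{2} + P = P + P^{2}$)
$G{\left(-172,u{\left(2,-4 \right)} \right)} - S = - 172 \left(1 - 172\right) - 14213 = \left(-172\right) \left(-171\right) - 14213 = 29412 - 14213 = 15199$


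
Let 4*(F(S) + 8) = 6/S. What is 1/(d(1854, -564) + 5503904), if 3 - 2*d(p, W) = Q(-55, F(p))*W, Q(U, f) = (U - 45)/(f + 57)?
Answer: 24226/133323672563 ≈ 1.8171e-7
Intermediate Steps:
F(S) = -8 + 3/(2*S) (F(S) = -8 + (6/S)/4 = -8 + 3/(2*S))
Q(U, f) = (-45 + U)/(57 + f)
d(p, W) = 3/2 + 50*W/(49 + 3/(2*p)) (d(p, W) = 3/2 - (-45 - 55)/(57 + (-8 + 3/(2*p)))*W/2 = 3/2 - -100/(49 + 3/(2*p))*W/2 = 3/2 - (-100/(49 + 3/(2*p)))*W/2 = 3/2 - (-50)*W/(49 + 3/(2*p)) = 3/2 + 50*W/(49 + 3/(2*p)))
1/(d(1854, -564) + 5503904) = 1/((9 + 294*1854 + 200*(-564)*1854)/(2*(3 + 98*1854)) + 5503904) = 1/((9 + 545076 - 209131200)/(2*(3 + 181692)) + 5503904) = 1/((½)*(-208586115)/181695 + 5503904) = 1/((½)*(1/181695)*(-208586115) + 5503904) = 1/(-13905741/24226 + 5503904) = 1/(133323672563/24226) = 24226/133323672563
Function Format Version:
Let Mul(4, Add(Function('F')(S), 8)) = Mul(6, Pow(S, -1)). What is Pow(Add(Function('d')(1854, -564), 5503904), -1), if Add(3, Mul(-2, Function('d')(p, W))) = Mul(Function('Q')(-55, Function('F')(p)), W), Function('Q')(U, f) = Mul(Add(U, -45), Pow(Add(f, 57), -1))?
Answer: Rational(24226, 133323672563) ≈ 1.8171e-7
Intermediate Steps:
Function('F')(S) = Add(-8, Mul(Rational(3, 2), Pow(S, -1))) (Function('F')(S) = Add(-8, Mul(Rational(1, 4), Mul(6, Pow(S, -1)))) = Add(-8, Mul(Rational(3, 2), Pow(S, -1))))
Function('Q')(U, f) = Mul(Pow(Add(57, f), -1), Add(-45, U)) (Function('Q')(U, f) = Mul(Add(-45, U), Pow(Add(57, f), -1)) = Mul(Pow(Add(57, f), -1), Add(-45, U)))
Function('d')(p, W) = Add(Rational(3, 2), Mul(50, W, Pow(Add(49, Mul(Rational(3, 2), Pow(p, -1))), -1))) (Function('d')(p, W) = Add(Rational(3, 2), Mul(Rational(-1, 2), Mul(Mul(Pow(Add(57, Add(-8, Mul(Rational(3, 2), Pow(p, -1)))), -1), Add(-45, -55)), W))) = Add(Rational(3, 2), Mul(Rational(-1, 2), Mul(Mul(Pow(Add(49, Mul(Rational(3, 2), Pow(p, -1))), -1), -100), W))) = Add(Rational(3, 2), Mul(Rational(-1, 2), Mul(Mul(-100, Pow(Add(49, Mul(Rational(3, 2), Pow(p, -1))), -1)), W))) = Add(Rational(3, 2), Mul(Rational(-1, 2), Mul(-100, W, Pow(Add(49, Mul(Rational(3, 2), Pow(p, -1))), -1)))) = Add(Rational(3, 2), Mul(50, W, Pow(Add(49, Mul(Rational(3, 2), Pow(p, -1))), -1))))
Pow(Add(Function('d')(1854, -564), 5503904), -1) = Pow(Add(Mul(Rational(1, 2), Pow(Add(3, Mul(98, 1854)), -1), Add(9, Mul(294, 1854), Mul(200, -564, 1854))), 5503904), -1) = Pow(Add(Mul(Rational(1, 2), Pow(Add(3, 181692), -1), Add(9, 545076, -209131200)), 5503904), -1) = Pow(Add(Mul(Rational(1, 2), Pow(181695, -1), -208586115), 5503904), -1) = Pow(Add(Mul(Rational(1, 2), Rational(1, 181695), -208586115), 5503904), -1) = Pow(Add(Rational(-13905741, 24226), 5503904), -1) = Pow(Rational(133323672563, 24226), -1) = Rational(24226, 133323672563)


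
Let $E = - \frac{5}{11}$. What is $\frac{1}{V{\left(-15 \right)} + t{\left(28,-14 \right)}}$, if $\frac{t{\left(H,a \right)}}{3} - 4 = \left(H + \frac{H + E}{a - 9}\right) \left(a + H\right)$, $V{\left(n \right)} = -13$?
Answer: $\frac{253}{284549} \approx 0.00088913$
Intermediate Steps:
$E = - \frac{5}{11}$ ($E = \left(-5\right) \frac{1}{11} = - \frac{5}{11} \approx -0.45455$)
$t{\left(H,a \right)} = 12 + 3 \left(H + a\right) \left(H + \frac{- \frac{5}{11} + H}{-9 + a}\right)$ ($t{\left(H,a \right)} = 12 + 3 \left(H + \frac{H - \frac{5}{11}}{a - 9}\right) \left(a + H\right) = 12 + 3 \left(H + \frac{- \frac{5}{11} + H}{-9 + a}\right) \left(H + a\right) = 12 + 3 \left(H + a\right) \left(H + \frac{- \frac{5}{11} + H}{-9 + a}\right)$)
$\frac{1}{V{\left(-15 \right)} + t{\left(28,-14 \right)}} = \frac{1}{-13 + \frac{3 \left(-396 - 88 \cdot 28^{2} - 140 + 39 \left(-14\right) - 2464 \left(-14\right) + 11 \cdot 28 \left(-14\right)^{2} + 11 \left(-14\right) 28^{2}\right)}{11 \left(-9 - 14\right)}} = \frac{1}{-13 + \frac{3 \left(-396 - 68992 - 140 - 546 + 34496 + 11 \cdot 28 \cdot 196 + 11 \left(-14\right) 784\right)}{11 \left(-23\right)}} = \frac{1}{-13 + \frac{3}{11} \left(- \frac{1}{23}\right) \left(-396 - 68992 - 140 - 546 + 34496 + 60368 - 120736\right)} = \frac{1}{-13 + \frac{3}{11} \left(- \frac{1}{23}\right) \left(-95946\right)} = \frac{1}{-13 + \frac{287838}{253}} = \frac{1}{\frac{284549}{253}} = \frac{253}{284549}$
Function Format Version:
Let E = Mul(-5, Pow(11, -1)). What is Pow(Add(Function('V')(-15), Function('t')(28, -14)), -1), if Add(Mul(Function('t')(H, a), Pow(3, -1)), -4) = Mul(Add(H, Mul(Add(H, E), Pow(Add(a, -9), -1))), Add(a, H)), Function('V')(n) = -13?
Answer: Rational(253, 284549) ≈ 0.00088913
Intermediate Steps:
E = Rational(-5, 11) (E = Mul(-5, Rational(1, 11)) = Rational(-5, 11) ≈ -0.45455)
Function('t')(H, a) = Add(12, Mul(3, Add(H, a), Add(H, Mul(Pow(Add(-9, a), -1), Add(Rational(-5, 11), H))))) (Function('t')(H, a) = Add(12, Mul(3, Mul(Add(H, Mul(Add(H, Rational(-5, 11)), Pow(Add(a, -9), -1))), Add(a, H)))) = Add(12, Mul(3, Mul(Add(H, Mul(Add(Rational(-5, 11), H), Pow(Add(-9, a), -1))), Add(H, a)))) = Add(12, Mul(3, Mul(Add(H, Mul(Pow(Add(-9, a), -1), Add(Rational(-5, 11), H))), Add(H, a)))) = Add(12, Mul(3, Mul(Add(H, a), Add(H, Mul(Pow(Add(-9, a), -1), Add(Rational(-5, 11), H)))))) = Add(12, Mul(3, Add(H, a), Add(H, Mul(Pow(Add(-9, a), -1), Add(Rational(-5, 11), H))))))
Pow(Add(Function('V')(-15), Function('t')(28, -14)), -1) = Pow(Add(-13, Mul(Rational(3, 11), Pow(Add(-9, -14), -1), Add(-396, Mul(-88, Pow(28, 2)), Mul(-5, 28), Mul(39, -14), Mul(-88, 28, -14), Mul(11, 28, Pow(-14, 2)), Mul(11, -14, Pow(28, 2))))), -1) = Pow(Add(-13, Mul(Rational(3, 11), Pow(-23, -1), Add(-396, Mul(-88, 784), -140, -546, 34496, Mul(11, 28, 196), Mul(11, -14, 784)))), -1) = Pow(Add(-13, Mul(Rational(3, 11), Rational(-1, 23), Add(-396, -68992, -140, -546, 34496, 60368, -120736))), -1) = Pow(Add(-13, Mul(Rational(3, 11), Rational(-1, 23), -95946)), -1) = Pow(Add(-13, Rational(287838, 253)), -1) = Pow(Rational(284549, 253), -1) = Rational(253, 284549)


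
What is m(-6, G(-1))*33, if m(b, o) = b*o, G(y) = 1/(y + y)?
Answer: 99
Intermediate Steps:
G(y) = 1/(2*y)
m(-6, G(-1))*33 = -3/(-1)*33 = -3*(-1)*33 = -6*(-1/2)*33 = 3*33 = 99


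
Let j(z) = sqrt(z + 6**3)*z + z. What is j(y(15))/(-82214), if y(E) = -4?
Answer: 2/41107 + 4*sqrt(53)/41107 ≈ 0.00075706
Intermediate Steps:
j(z) = z + z*sqrt(216 + z) (j(z) = sqrt(z + 216)*z + z = sqrt(216 + z)*z + z = z*sqrt(216 + z) + z = z + z*sqrt(216 + z))
j(y(15))/(-82214) = -4*(1 + sqrt(216 - 4))/(-82214) = -4*(1 + sqrt(212))*(-1/82214) = -4*(1 + 2*sqrt(53))*(-1/82214) = (-4 - 8*sqrt(53))*(-1/82214) = 2/41107 + 4*sqrt(53)/41107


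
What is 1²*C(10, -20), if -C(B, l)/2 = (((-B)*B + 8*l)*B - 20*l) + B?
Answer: 4380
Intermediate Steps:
C(B, l) = -2*B + 40*l - 2*B*(-B² + 8*l) (C(B, l) = -2*((((-B)*B + 8*l)*B - 20*l) + B) = -2*(((-B² + 8*l)*B - 20*l) + B) = -2*((B*(-B² + 8*l) - 20*l) + B) = -2*((-20*l + B*(-B² + 8*l)) + B) = -2*(B - 20*l + B*(-B² + 8*l)) = -2*B + 40*l - 2*B*(-B² + 8*l))
1²*C(10, -20) = 1²*(-2*10 + 2*10³ + 40*(-20) - 16*10*(-20)) = 1*(-20 + 2*1000 - 800 + 3200) = 1*(-20 + 2000 - 800 + 3200) = 1*4380 = 4380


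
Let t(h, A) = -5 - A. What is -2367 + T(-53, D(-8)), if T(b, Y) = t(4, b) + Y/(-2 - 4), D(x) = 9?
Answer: -4641/2 ≈ -2320.5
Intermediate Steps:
T(b, Y) = -5 - b - Y/6 (T(b, Y) = (-5 - b) + Y/(-2 - 4) = (-5 - b) + Y/(-6) = (-5 - b) + Y*(-⅙) = (-5 - b) - Y/6 = -5 - b - Y/6)
-2367 + T(-53, D(-8)) = -2367 + (-5 - 1*(-53) - ⅙*9) = -2367 + (-5 + 53 - 3/2) = -2367 + 93/2 = -4641/2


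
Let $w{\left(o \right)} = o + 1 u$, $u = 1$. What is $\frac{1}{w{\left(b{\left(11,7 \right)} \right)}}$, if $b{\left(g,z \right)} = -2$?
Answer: $-1$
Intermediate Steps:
$w{\left(o \right)} = 1 + o$ ($w{\left(o \right)} = o + 1 \cdot 1 = o + 1 = 1 + o$)
$\frac{1}{w{\left(b{\left(11,7 \right)} \right)}} = \frac{1}{1 - 2} = \frac{1}{-1} = -1$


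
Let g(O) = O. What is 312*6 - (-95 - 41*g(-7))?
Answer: 1680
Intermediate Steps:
312*6 - (-95 - 41*g(-7)) = 312*6 - (-95 - 41*(-7)) = 1872 - (-95 + 287) = 1872 - 1*192 = 1872 - 192 = 1680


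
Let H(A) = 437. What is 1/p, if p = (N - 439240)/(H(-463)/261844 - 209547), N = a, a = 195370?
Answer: 54868624231/63855896280 ≈ 0.85926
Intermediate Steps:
N = 195370
p = 63855896280/54868624231 (p = (195370 - 439240)/(437/261844 - 209547) = -243870/(437*(1/261844) - 209547) = -243870/(437/261844 - 209547) = -243870/(-54868624231/261844) = -243870*(-261844/54868624231) = 63855896280/54868624231 ≈ 1.1638)
1/p = 1/(63855896280/54868624231) = 54868624231/63855896280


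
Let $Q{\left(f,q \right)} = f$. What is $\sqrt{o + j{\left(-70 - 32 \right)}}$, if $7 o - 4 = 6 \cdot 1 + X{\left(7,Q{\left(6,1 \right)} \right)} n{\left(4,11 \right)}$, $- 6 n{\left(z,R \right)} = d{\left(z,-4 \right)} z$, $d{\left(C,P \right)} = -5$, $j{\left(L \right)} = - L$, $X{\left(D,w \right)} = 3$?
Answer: $\frac{\sqrt{5138}}{7} \approx 10.24$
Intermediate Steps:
$n{\left(z,R \right)} = \frac{5 z}{6}$ ($n{\left(z,R \right)} = - \frac{\left(-5\right) z}{6} = \frac{5 z}{6}$)
$o = \frac{20}{7}$ ($o = \frac{4}{7} + \frac{6 \cdot 1 + 3 \cdot \frac{5}{6} \cdot 4}{7} = \frac{4}{7} + \frac{6 + 3 \cdot \frac{10}{3}}{7} = \frac{4}{7} + \frac{6 + 10}{7} = \frac{4}{7} + \frac{1}{7} \cdot 16 = \frac{4}{7} + \frac{16}{7} = \frac{20}{7} \approx 2.8571$)
$\sqrt{o + j{\left(-70 - 32 \right)}} = \sqrt{\frac{20}{7} - \left(-70 - 32\right)} = \sqrt{\frac{20}{7} - -102} = \sqrt{\frac{20}{7} + 102} = \sqrt{\frac{734}{7}} = \frac{\sqrt{5138}}{7}$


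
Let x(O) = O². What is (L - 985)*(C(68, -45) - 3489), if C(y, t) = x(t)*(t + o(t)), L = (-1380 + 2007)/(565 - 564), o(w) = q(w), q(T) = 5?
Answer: 30247062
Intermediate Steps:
o(w) = 5
L = 627 (L = 627/1 = 627*1 = 627)
C(y, t) = t²*(5 + t) (C(y, t) = t²*(t + 5) = t²*(5 + t))
(L - 985)*(C(68, -45) - 3489) = (627 - 985)*((-45)²*(5 - 45) - 3489) = -358*(2025*(-40) - 3489) = -358*(-81000 - 3489) = -358*(-84489) = 30247062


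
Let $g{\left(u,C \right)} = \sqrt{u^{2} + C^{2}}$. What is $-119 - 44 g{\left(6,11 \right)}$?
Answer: $-119 - 44 \sqrt{157} \approx -670.32$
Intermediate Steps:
$g{\left(u,C \right)} = \sqrt{C^{2} + u^{2}}$
$-119 - 44 g{\left(6,11 \right)} = -119 - 44 \sqrt{11^{2} + 6^{2}} = -119 - 44 \sqrt{121 + 36} = -119 - 44 \sqrt{157}$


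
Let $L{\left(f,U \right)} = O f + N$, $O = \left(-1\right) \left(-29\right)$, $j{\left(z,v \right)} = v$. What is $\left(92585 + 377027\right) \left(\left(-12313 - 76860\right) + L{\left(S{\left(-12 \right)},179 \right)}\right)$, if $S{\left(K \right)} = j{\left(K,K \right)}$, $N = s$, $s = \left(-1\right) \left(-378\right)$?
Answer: $-41862622516$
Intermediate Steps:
$s = 378$
$N = 378$
$O = 29$
$S{\left(K \right)} = K$
$L{\left(f,U \right)} = 378 + 29 f$ ($L{\left(f,U \right)} = 29 f + 378 = 378 + 29 f$)
$\left(92585 + 377027\right) \left(\left(-12313 - 76860\right) + L{\left(S{\left(-12 \right)},179 \right)}\right) = \left(92585 + 377027\right) \left(\left(-12313 - 76860\right) + \left(378 + 29 \left(-12\right)\right)\right) = 469612 \left(-89173 + \left(378 - 348\right)\right) = 469612 \left(-89173 + 30\right) = 469612 \left(-89143\right) = -41862622516$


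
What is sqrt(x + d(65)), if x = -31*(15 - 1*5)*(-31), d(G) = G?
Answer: 15*sqrt(43) ≈ 98.362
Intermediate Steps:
x = 9610 (x = -31*(15 - 5)*(-31) = -31*10*(-31) = -310*(-31) = 9610)
sqrt(x + d(65)) = sqrt(9610 + 65) = sqrt(9675) = 15*sqrt(43)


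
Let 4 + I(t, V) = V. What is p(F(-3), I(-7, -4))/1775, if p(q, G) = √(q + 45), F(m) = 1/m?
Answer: √402/5325 ≈ 0.0037652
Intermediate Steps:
I(t, V) = -4 + V
p(q, G) = √(45 + q)
p(F(-3), I(-7, -4))/1775 = √(45 + 1/(-3))/1775 = √(45 - ⅓)*(1/1775) = √(134/3)*(1/1775) = (√402/3)*(1/1775) = √402/5325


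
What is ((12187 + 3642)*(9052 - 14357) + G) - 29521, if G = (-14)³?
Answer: -84005110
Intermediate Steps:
G = -2744
((12187 + 3642)*(9052 - 14357) + G) - 29521 = ((12187 + 3642)*(9052 - 14357) - 2744) - 29521 = (15829*(-5305) - 2744) - 29521 = (-83972845 - 2744) - 29521 = -83975589 - 29521 = -84005110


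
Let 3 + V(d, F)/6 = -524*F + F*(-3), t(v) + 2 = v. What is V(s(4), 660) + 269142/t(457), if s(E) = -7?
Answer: -949287648/455 ≈ -2.0863e+6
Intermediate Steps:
t(v) = -2 + v
V(d, F) = -18 - 3162*F (V(d, F) = -18 + 6*(-524*F + F*(-3)) = -18 + 6*(-524*F - 3*F) = -18 + 6*(-527*F) = -18 - 3162*F)
V(s(4), 660) + 269142/t(457) = (-18 - 3162*660) + 269142/(-2 + 457) = (-18 - 2086920) + 269142/455 = -2086938 + 269142*(1/455) = -2086938 + 269142/455 = -949287648/455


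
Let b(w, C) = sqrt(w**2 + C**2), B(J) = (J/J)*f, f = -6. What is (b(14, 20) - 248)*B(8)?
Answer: 1488 - 12*sqrt(149) ≈ 1341.5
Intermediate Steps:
B(J) = -6 (B(J) = (J/J)*(-6) = 1*(-6) = -6)
b(w, C) = sqrt(C**2 + w**2)
(b(14, 20) - 248)*B(8) = (sqrt(20**2 + 14**2) - 248)*(-6) = (sqrt(400 + 196) - 248)*(-6) = (sqrt(596) - 248)*(-6) = (2*sqrt(149) - 248)*(-6) = (-248 + 2*sqrt(149))*(-6) = 1488 - 12*sqrt(149)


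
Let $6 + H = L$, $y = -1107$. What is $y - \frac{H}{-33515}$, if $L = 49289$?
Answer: $- \frac{37051822}{33515} \approx -1105.5$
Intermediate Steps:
$H = 49283$ ($H = -6 + 49289 = 49283$)
$y - \frac{H}{-33515} = -1107 - \frac{49283}{-33515} = -1107 - 49283 \left(- \frac{1}{33515}\right) = -1107 - - \frac{49283}{33515} = -1107 + \frac{49283}{33515} = - \frac{37051822}{33515}$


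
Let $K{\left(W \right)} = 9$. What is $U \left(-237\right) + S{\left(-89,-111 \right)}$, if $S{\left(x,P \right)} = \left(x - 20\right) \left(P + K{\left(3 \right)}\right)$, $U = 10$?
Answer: $8748$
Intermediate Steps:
$S{\left(x,P \right)} = \left(-20 + x\right) \left(9 + P\right)$ ($S{\left(x,P \right)} = \left(x - 20\right) \left(P + 9\right) = \left(-20 + x\right) \left(9 + P\right)$)
$U \left(-237\right) + S{\left(-89,-111 \right)} = 10 \left(-237\right) - -11118 = -2370 + \left(-180 + 2220 - 801 + 9879\right) = -2370 + 11118 = 8748$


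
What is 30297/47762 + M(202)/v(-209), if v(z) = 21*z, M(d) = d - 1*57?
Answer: 11458913/19057038 ≈ 0.60130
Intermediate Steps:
M(d) = -57 + d (M(d) = d - 57 = -57 + d)
30297/47762 + M(202)/v(-209) = 30297/47762 + (-57 + 202)/((21*(-209))) = 30297*(1/47762) + 145/(-4389) = 30297/47762 + 145*(-1/4389) = 30297/47762 - 145/4389 = 11458913/19057038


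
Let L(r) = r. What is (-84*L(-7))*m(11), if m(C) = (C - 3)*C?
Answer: 51744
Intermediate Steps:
m(C) = C*(-3 + C) (m(C) = (-3 + C)*C = C*(-3 + C))
(-84*L(-7))*m(11) = (-84*(-7))*(11*(-3 + 11)) = 588*(11*8) = 588*88 = 51744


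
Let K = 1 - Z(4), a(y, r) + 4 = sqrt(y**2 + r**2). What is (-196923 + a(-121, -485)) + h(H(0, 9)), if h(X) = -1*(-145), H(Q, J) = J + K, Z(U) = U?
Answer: -196782 + sqrt(249866) ≈ -1.9628e+5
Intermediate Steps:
a(y, r) = -4 + sqrt(r**2 + y**2) (a(y, r) = -4 + sqrt(y**2 + r**2) = -4 + sqrt(r**2 + y**2))
K = -3 (K = 1 - 1*4 = 1 - 4 = -3)
H(Q, J) = -3 + J (H(Q, J) = J - 3 = -3 + J)
h(X) = 145
(-196923 + a(-121, -485)) + h(H(0, 9)) = (-196923 + (-4 + sqrt((-485)**2 + (-121)**2))) + 145 = (-196923 + (-4 + sqrt(235225 + 14641))) + 145 = (-196923 + (-4 + sqrt(249866))) + 145 = (-196927 + sqrt(249866)) + 145 = -196782 + sqrt(249866)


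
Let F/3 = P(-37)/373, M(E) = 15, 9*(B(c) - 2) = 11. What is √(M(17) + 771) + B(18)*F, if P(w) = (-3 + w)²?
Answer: 46400/1119 + √786 ≈ 69.501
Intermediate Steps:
B(c) = 29/9 (B(c) = 2 + (⅑)*11 = 2 + 11/9 = 29/9)
F = 4800/373 (F = 3*((-3 - 37)²/373) = 3*((-40)²*(1/373)) = 3*(1600*(1/373)) = 3*(1600/373) = 4800/373 ≈ 12.869)
√(M(17) + 771) + B(18)*F = √(15 + 771) + (29/9)*(4800/373) = √786 + 46400/1119 = 46400/1119 + √786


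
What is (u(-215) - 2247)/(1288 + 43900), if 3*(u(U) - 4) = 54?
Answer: -2225/45188 ≈ -0.049239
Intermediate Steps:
u(U) = 22 (u(U) = 4 + (⅓)*54 = 4 + 18 = 22)
(u(-215) - 2247)/(1288 + 43900) = (22 - 2247)/(1288 + 43900) = -2225/45188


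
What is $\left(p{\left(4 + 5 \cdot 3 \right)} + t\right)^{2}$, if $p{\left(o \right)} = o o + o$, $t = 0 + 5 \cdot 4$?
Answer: $160000$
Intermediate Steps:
$t = 20$ ($t = 0 + 20 = 20$)
$p{\left(o \right)} = o + o^{2}$ ($p{\left(o \right)} = o^{2} + o = o + o^{2}$)
$\left(p{\left(4 + 5 \cdot 3 \right)} + t\right)^{2} = \left(\left(4 + 5 \cdot 3\right) \left(1 + \left(4 + 5 \cdot 3\right)\right) + 20\right)^{2} = \left(\left(4 + 15\right) \left(1 + \left(4 + 15\right)\right) + 20\right)^{2} = \left(19 \left(1 + 19\right) + 20\right)^{2} = \left(19 \cdot 20 + 20\right)^{2} = \left(380 + 20\right)^{2} = 400^{2} = 160000$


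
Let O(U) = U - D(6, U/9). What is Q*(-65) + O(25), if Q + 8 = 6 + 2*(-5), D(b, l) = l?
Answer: 7220/9 ≈ 802.22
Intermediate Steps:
Q = -12 (Q = -8 + (6 + 2*(-5)) = -8 + (6 - 10) = -8 - 4 = -12)
O(U) = 8*U/9 (O(U) = U - U/9 = 8*U/9)
Q*(-65) + O(25) = -12*(-65) + (8/9)*25 = 780 + 200/9 = 7220/9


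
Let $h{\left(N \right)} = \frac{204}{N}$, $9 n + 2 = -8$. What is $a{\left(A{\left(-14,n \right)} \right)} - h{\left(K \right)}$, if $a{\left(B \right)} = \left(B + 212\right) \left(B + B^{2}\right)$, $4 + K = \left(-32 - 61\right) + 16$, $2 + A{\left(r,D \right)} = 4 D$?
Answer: $\frac{5259536}{729} \approx 7214.7$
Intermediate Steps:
$n = - \frac{10}{9}$ ($n = - \frac{2}{9} + \frac{1}{9} \left(-8\right) = - \frac{2}{9} - \frac{8}{9} = - \frac{10}{9} \approx -1.1111$)
$A{\left(r,D \right)} = -2 + 4 D$
$K = -81$ ($K = -4 + \left(\left(-32 - 61\right) + 16\right) = -4 + \left(-93 + 16\right) = -4 - 77 = -81$)
$a{\left(B \right)} = \left(212 + B\right) \left(B + B^{2}\right)$
$a{\left(A{\left(-14,n \right)} \right)} - h{\left(K \right)} = \left(-2 + 4 \left(- \frac{10}{9}\right)\right) \left(212 + \left(-2 + 4 \left(- \frac{10}{9}\right)\right)^{2} + 213 \left(-2 + 4 \left(- \frac{10}{9}\right)\right)\right) - \frac{204}{-81} = \left(-2 - \frac{40}{9}\right) \left(212 + \left(-2 - \frac{40}{9}\right)^{2} + 213 \left(-2 - \frac{40}{9}\right)\right) - 204 \left(- \frac{1}{81}\right) = - \frac{58 \left(212 + \left(- \frac{58}{9}\right)^{2} + 213 \left(- \frac{58}{9}\right)\right)}{9} - - \frac{68}{27} = - \frac{58 \left(212 + \frac{3364}{81} - \frac{4118}{3}\right)}{9} + \frac{68}{27} = \left(- \frac{58}{9}\right) \left(- \frac{90650}{81}\right) + \frac{68}{27} = \frac{5257700}{729} + \frac{68}{27} = \frac{5259536}{729}$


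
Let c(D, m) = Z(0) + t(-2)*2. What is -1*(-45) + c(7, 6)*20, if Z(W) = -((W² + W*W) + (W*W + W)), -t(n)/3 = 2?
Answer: -195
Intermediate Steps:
t(n) = -6 (t(n) = -3*2 = -6)
Z(W) = -W - 3*W² (Z(W) = -((W² + W²) + (W² + W)) = -(2*W² + (W + W²)) = -(W + 3*W²) = -W - 3*W²)
c(D, m) = -12 (c(D, m) = -1*0*(1 + 3*0) - 6*2 = -1*0*(1 + 0) - 12 = -1*0*1 - 12 = 0 - 12 = -12)
-1*(-45) + c(7, 6)*20 = -1*(-45) - 12*20 = 45 - 240 = -195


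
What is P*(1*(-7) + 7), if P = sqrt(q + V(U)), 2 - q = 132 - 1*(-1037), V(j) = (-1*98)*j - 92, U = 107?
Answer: 0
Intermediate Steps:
V(j) = -92 - 98*j (V(j) = -98*j - 92 = -92 - 98*j)
q = -1167 (q = 2 - (132 - 1*(-1037)) = 2 - (132 + 1037) = 2 - 1*1169 = 2 - 1169 = -1167)
P = 9*I*sqrt(145) (P = sqrt(-1167 + (-92 - 98*107)) = sqrt(-1167 + (-92 - 10486)) = sqrt(-1167 - 10578) = sqrt(-11745) = 9*I*sqrt(145) ≈ 108.37*I)
P*(1*(-7) + 7) = (9*I*sqrt(145))*(1*(-7) + 7) = (9*I*sqrt(145))*(-7 + 7) = (9*I*sqrt(145))*0 = 0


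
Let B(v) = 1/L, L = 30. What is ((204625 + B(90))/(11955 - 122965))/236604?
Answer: -361103/46350723600 ≈ -7.7907e-6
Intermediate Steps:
B(v) = 1/30
((204625 + B(90))/(11955 - 122965))/236604 = ((204625 + 1/30)/(11955 - 122965))/236604 = ((6138751/30)/(-111010))*(1/236604) = ((6138751/30)*(-1/111010))*(1/236604) = -361103/195900*1/236604 = -361103/46350723600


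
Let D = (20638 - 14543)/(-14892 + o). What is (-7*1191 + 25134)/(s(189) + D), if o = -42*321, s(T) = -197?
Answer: -476598078/5595773 ≈ -85.171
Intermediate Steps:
o = -13482
D = -6095/28374 (D = (20638 - 14543)/(-14892 - 13482) = 6095/(-28374) = 6095*(-1/28374) = -6095/28374 ≈ -0.21481)
(-7*1191 + 25134)/(s(189) + D) = (-7*1191 + 25134)/(-197 - 6095/28374) = (-8337 + 25134)/(-5595773/28374) = 16797*(-28374/5595773) = -476598078/5595773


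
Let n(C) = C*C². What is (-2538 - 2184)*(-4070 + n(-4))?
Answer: 19520748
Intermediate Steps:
n(C) = C³
(-2538 - 2184)*(-4070 + n(-4)) = (-2538 - 2184)*(-4070 + (-4)³) = -4722*(-4070 - 64) = -4722*(-4134) = 19520748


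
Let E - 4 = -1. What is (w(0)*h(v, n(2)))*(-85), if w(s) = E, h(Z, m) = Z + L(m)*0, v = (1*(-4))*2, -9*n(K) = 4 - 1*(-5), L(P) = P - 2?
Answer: 2040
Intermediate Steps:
L(P) = -2 + P
n(K) = -1 (n(K) = -(4 - 1*(-5))/9 = -(4 + 5)/9 = -1/9*9 = -1)
v = -8 (v = -4*2 = -8)
h(Z, m) = Z (h(Z, m) = Z + (-2 + m)*0 = Z + 0 = Z)
E = 3 (E = 4 - 1 = 3)
w(s) = 3
(w(0)*h(v, n(2)))*(-85) = (3*(-8))*(-85) = -24*(-85) = 2040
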